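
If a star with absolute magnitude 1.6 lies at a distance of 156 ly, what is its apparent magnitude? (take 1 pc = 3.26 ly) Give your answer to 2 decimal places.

d = 156 ly / 3.26 = 47.85 pc
m = M + 5 log₁₀ d − 5 = 1.6 + 5·1.6799 − 5 = 5.000

m ≈ 5.00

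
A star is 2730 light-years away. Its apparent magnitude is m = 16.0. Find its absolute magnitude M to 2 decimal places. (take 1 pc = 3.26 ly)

d = 2730 ly / 3.26 = 837.4 pc
5 log₁₀(d/10 pc) = 5 log₁₀(837.4) − 5 = 9.615
M = m − 5 log₁₀(d/10) = 16.0 − 9.615 = 6.385

M ≈ 6.39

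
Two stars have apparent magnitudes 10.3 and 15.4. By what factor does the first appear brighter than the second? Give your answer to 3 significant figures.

110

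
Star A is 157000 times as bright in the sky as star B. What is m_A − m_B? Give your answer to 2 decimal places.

m_A − m_B ≈ -12.99

Pogson: Δm = −2.5 log₁₀(ratio) = −2.5 log₁₀(157000) = −2.5 × 5.1959 = -12.990
Star A is brighter, so it has the smaller magnitude: the difference is negative.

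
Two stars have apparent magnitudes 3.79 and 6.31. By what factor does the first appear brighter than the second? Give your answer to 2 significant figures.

10

Δm = 3.79 − (6.31) = -2.52
Flux ratio = 10^(−0.4 Δm) = 10^(−0.4 × -2.52) = 10^1.008 = 10.19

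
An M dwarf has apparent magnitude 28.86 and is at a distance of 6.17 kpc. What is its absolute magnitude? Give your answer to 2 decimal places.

d = 6.17 kpc = 6170 pc
5 log₁₀(d/10 pc) = 5 log₁₀(6170) − 5 = 13.951
M = m − 5 log₁₀(d/10) = 28.86 − 13.951 = 14.909

M ≈ 14.91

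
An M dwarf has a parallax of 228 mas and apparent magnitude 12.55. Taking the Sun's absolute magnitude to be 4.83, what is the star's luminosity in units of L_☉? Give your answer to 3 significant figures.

L/L_☉ ≈ 1.57×10^-4

d = 1/p = 1000/228 mas = 4.386 pc
M = m − 5 log₁₀ d + 5 = 12.55 − 5·0.6421 + 5 = 14.340
M − M_☉ = 14.340 − 4.83 = 9.510
L/L_☉ = 10^(−0.4 × 9.510) = 1.571×10^-4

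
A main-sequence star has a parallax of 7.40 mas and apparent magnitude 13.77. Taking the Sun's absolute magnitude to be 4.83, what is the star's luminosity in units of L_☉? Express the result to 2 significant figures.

L/L_☉ ≈ 0.048

d = 1/p = 1000/7.40 mas = 135.1 pc
M = m − 5 log₁₀ d + 5 = 13.77 − 5·2.1308 + 5 = 8.116
M − M_☉ = 8.116 − 4.83 = 3.286
L/L_☉ = 10^(−0.4 × 3.286) = 0.04848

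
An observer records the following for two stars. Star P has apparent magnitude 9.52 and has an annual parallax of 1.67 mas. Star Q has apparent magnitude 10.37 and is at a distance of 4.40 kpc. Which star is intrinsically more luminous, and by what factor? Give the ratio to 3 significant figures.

Star Q is more luminous, by a factor of 24.7.

Star P: p = 1.67 mas = 1.67×10^-3″ → d = 1/p = 598.8 pc
Star P: M = m − 5 log₁₀ d + 5 = 9.52 − 5·2.7773 + 5 = 0.634
Star Q: d = 4.40 kpc = 4400 pc
Star Q: M = m − 5 log₁₀ d + 5 = 10.37 − 5·3.6435 + 5 = -2.847
ΔM = M_P − M_Q = 0.634 − (-2.847) = 3.481; smaller M is more luminous → Star Q.
L ratio = 10^(0.4 |ΔM|) = 10^1.392 = 24.68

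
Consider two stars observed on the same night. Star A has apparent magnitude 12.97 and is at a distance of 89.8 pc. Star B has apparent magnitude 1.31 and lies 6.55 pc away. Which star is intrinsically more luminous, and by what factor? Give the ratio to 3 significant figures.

Star B is more luminous, by a factor of 245.

Star A: M = m − 5 log₁₀ d + 5 = 12.97 − 5·1.9533 + 5 = 8.204
Star B: M = m − 5 log₁₀ d + 5 = 1.31 − 5·0.8162 + 5 = 2.229
ΔM = M_A − M_B = 8.204 − (2.229) = 5.975; smaller M is more luminous → Star B.
L ratio = 10^(0.4 |ΔM|) = 10^2.390 = 245.4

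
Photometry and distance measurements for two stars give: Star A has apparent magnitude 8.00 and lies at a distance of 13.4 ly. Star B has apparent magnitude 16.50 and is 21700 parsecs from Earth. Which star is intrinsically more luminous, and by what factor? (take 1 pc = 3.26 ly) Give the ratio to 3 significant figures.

Star B is more luminous, by a factor of 11100.

Star A: d = 13.4 ly / 3.26 = 4.110 pc
Star A: M = m − 5 log₁₀ d + 5 = 8.00 − 5·0.6139 + 5 = 9.931
Star B: M = m − 5 log₁₀ d + 5 = 16.50 − 5·4.3365 + 5 = -0.182
ΔM = M_A − M_B = 9.931 − (-0.182) = 10.113; smaller M is more luminous → Star B.
L ratio = 10^(0.4 |ΔM|) = 10^4.045 = 11100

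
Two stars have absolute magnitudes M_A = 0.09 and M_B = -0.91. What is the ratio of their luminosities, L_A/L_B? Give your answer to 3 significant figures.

ΔM = M_A − M_B = 1.00
L_A/L_B = 10^(−0.4 ΔM) = 10^-0.400 = 0.3981

L_A/L_B ≈ 0.398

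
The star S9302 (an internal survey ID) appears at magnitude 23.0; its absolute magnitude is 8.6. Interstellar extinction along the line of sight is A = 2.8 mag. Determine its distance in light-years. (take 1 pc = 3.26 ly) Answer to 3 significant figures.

d ≈ 6810 ly

m − M = 5 log₁₀(d/10 pc) + A  ⇒  23.0 − (8.6) − 2.8 = 5 log₁₀(d/10)
11.600 = 5 log₁₀(d/10)
log₁₀ d = (m − M − A)/5 + 1 = 3.3200
d = 10^3.3200 = 2089 pc
= 6811 ly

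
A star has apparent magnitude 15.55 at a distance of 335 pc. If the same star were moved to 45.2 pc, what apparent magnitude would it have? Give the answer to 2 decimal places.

m ≈ 11.20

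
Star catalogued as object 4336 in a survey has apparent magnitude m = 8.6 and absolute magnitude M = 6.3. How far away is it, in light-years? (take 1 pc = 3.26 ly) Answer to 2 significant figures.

d ≈ 94 ly

Distance modulus: m − M = 8.6 − (6.3) = 2.300
m − M = 5 log₁₀ d − 5
log₁₀ d = (m − M)/5 + 1 = 1.4600
d = 10^1.4600 = 28.84 pc
= 94.02 ly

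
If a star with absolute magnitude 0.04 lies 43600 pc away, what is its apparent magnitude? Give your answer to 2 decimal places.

m ≈ 18.24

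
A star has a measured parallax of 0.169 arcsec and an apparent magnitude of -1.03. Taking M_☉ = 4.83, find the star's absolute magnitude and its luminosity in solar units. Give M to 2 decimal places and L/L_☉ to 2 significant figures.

d = 1/p = 1/0.169″ = 5.917 pc
M = m − 5 log₁₀ d + 5 = -1.03 − 5·0.7721 + 5 = 0.109
M − M_☉ = 0.109 − 4.83 = -4.721
L/L_☉ = 10^(−0.4 × -4.721) = 77.31

M ≈ 0.11; L/L_☉ ≈ 77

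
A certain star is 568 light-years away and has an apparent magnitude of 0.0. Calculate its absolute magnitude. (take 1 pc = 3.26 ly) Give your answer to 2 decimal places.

d = 568 ly / 3.26 = 174.2 pc
5 log₁₀(d/10 pc) = 5 log₁₀(174.2) − 5 = 6.206
M = m − 5 log₁₀(d/10) = 0.0 − 6.206 = -6.206

M ≈ -6.21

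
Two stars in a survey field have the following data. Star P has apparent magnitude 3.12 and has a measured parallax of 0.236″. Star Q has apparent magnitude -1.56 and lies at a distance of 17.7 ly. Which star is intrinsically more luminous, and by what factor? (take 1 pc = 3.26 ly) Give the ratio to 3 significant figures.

Star Q is more luminous, by a factor of 122.

Star P: d = 1/p = 1/0.236″ = 4.237 pc
Star P: M = m − 5 log₁₀ d + 5 = 3.12 − 5·0.6271 + 5 = 4.985
Star Q: d = 17.7 ly / 3.26 = 5.429 pc
Star Q: M = m − 5 log₁₀ d + 5 = -1.56 − 5·0.7348 + 5 = -0.234
ΔM = M_P − M_Q = 4.985 − (-0.234) = 5.218; smaller M is more luminous → Star Q.
L ratio = 10^(0.4 |ΔM|) = 10^2.087 = 122.3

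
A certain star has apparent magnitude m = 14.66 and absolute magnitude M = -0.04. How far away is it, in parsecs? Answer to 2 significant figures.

d ≈ 8700 pc

Distance modulus: m − M = 14.66 − (-0.04) = 14.700
m − M = 5 log₁₀ d − 5
log₁₀ d = (m − M)/5 + 1 = 3.9400
d = 10^3.9400 = 8710 pc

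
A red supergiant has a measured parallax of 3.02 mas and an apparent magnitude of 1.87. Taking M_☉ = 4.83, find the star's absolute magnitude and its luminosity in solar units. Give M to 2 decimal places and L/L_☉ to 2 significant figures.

M ≈ -5.73; L/L_☉ ≈ 17000

d = 1/p = 1000/3.02 mas = 331.1 pc
M = m − 5 log₁₀ d + 5 = 1.87 − 5·2.5200 + 5 = -5.730
M − M_☉ = -5.730 − 4.83 = -10.560
L/L_☉ = 10^(−0.4 × -10.560) = 16750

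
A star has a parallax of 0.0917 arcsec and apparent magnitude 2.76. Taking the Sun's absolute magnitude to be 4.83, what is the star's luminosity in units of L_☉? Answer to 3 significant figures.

d = 1/p = 1/0.0917″ = 10.91 pc
M = m − 5 log₁₀ d + 5 = 2.76 − 5·1.0376 + 5 = 2.572
M − M_☉ = 2.572 − 4.83 = -2.258
L/L_☉ = 10^(−0.4 × -2.258) = 8.003

L/L_☉ ≈ 8.00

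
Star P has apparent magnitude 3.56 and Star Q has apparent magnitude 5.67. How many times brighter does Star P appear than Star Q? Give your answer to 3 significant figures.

6.98

Δm = 3.56 − (5.67) = -2.11
Flux ratio = 10^(−0.4 Δm) = 10^(−0.4 × -2.11) = 10^0.844 = 6.982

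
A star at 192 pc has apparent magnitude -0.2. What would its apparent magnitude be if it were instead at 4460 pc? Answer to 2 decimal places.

m ≈ 6.63

Flux ∝ 1/d², so Δm = 5 log₁₀(d₂/d₁) = 5 log₁₀(4460/192) = 6.830
m₂ = m₁ + Δm = -0.2 + (6.830) = 6.630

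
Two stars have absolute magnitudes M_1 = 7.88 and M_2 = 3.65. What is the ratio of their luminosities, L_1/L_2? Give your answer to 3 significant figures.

L_1/L_2 ≈ 0.0203

ΔM = M_1 − M_2 = 4.23
L_1/L_2 = 10^(−0.4 ΔM) = 10^-1.692 = 0.02032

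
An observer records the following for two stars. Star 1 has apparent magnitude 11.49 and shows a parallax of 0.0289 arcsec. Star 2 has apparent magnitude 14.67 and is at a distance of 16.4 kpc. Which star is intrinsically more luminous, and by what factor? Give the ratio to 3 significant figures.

Star 1: d = 1/p = 1/0.0289″ = 34.60 pc
Star 1: M = m − 5 log₁₀ d + 5 = 11.49 − 5·1.5391 + 5 = 8.794
Star 2: d = 16.4 kpc = 16400 pc
Star 2: M = m − 5 log₁₀ d + 5 = 14.67 − 5·4.2148 + 5 = -1.404
ΔM = M_1 − M_2 = 8.794 − (-1.404) = 10.199; smaller M is more luminous → Star 2.
L ratio = 10^(0.4 |ΔM|) = 10^4.079 = 12010

Star 2 is more luminous, by a factor of 12000.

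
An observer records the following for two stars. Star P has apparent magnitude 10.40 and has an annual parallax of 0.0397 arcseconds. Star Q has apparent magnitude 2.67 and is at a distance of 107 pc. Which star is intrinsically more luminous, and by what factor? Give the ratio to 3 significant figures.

Star P: d = 1/p = 1/0.0397″ = 25.19 pc
Star P: M = m − 5 log₁₀ d + 5 = 10.40 − 5·1.4012 + 5 = 8.394
Star Q: M = m − 5 log₁₀ d + 5 = 2.67 − 5·2.0294 + 5 = -2.477
ΔM = M_P − M_Q = 8.394 − (-2.477) = 10.871; smaller M is more luminous → Star Q.
L ratio = 10^(0.4 |ΔM|) = 10^4.348 = 22300

Star Q is more luminous, by a factor of 22300.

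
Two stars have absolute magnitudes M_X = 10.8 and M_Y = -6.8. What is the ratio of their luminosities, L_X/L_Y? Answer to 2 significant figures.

ΔM = M_X − M_Y = 17.6
L_X/L_Y = 10^(−0.4 ΔM) = 10^-7.040 = 9.120×10^-8

L_X/L_Y ≈ 9.1×10^-8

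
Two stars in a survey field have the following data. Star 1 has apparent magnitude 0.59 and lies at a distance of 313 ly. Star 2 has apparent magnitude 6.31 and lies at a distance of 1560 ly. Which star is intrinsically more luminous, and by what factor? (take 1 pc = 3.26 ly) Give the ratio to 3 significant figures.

Star 1: d = 313 ly / 3.26 = 96.01 pc
Star 1: M = m − 5 log₁₀ d + 5 = 0.59 − 5·1.9823 + 5 = -4.322
Star 2: d = 1560 ly / 3.26 = 478.5 pc
Star 2: M = m − 5 log₁₀ d + 5 = 6.31 − 5·2.6799 + 5 = -2.090
ΔM = M_1 − M_2 = -4.322 − (-2.090) = -2.232; smaller M is more luminous → Star 1.
L ratio = 10^(0.4 |ΔM|) = 10^0.893 = 7.813

Star 1 is more luminous, by a factor of 7.81.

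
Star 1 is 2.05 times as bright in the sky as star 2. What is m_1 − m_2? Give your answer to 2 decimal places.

m_1 − m_2 ≈ -0.78

Pogson: Δm = −2.5 log₁₀(ratio) = −2.5 log₁₀(2.05) = −2.5 × 0.3118 = -0.779
Star 1 is brighter, so it has the smaller magnitude: the difference is negative.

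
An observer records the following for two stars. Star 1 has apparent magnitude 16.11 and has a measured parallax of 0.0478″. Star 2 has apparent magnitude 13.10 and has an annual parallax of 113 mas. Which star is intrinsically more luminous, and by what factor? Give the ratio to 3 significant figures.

Star 1: d = 1/p = 1/0.0478″ = 20.92 pc
Star 1: M = m − 5 log₁₀ d + 5 = 16.11 − 5·1.3206 + 5 = 14.507
Star 2: p = 113 mas = 0.113″ → d = 1/p = 8.850 pc
Star 2: M = m − 5 log₁₀ d + 5 = 13.10 − 5·0.9469 + 5 = 13.365
ΔM = M_1 − M_2 = 14.507 − (13.365) = 1.142; smaller M is more luminous → Star 2.
L ratio = 10^(0.4 |ΔM|) = 10^0.457 = 2.862

Star 2 is more luminous, by a factor of 2.86.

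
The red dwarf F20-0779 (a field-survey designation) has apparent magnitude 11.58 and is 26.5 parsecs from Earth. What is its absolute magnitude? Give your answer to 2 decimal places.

M ≈ 9.46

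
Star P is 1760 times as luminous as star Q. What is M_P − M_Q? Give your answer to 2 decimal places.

M_P − M_Q ≈ -8.11

Pogson: ΔM = −2.5 log₁₀(ratio) = −2.5 log₁₀(1760) = −2.5 × 3.2455 = -8.114
Star P is brighter, so it has the smaller magnitude: the difference is negative.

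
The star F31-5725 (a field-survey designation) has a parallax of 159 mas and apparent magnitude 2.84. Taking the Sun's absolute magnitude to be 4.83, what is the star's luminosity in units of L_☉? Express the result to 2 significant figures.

L/L_☉ ≈ 2.5

d = 1/p = 1000/159 mas = 6.289 pc
M = m − 5 log₁₀ d + 5 = 2.84 − 5·0.7986 + 5 = 3.847
M − M_☉ = 3.847 − 4.83 = -0.983
L/L_☉ = 10^(−0.4 × -0.983) = 2.473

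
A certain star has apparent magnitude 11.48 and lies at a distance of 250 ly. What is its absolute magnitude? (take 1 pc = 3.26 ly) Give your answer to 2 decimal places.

d = 250 ly / 3.26 = 76.69 pc
5 log₁₀(d/10 pc) = 5 log₁₀(76.69) − 5 = 4.424
M = m − 5 log₁₀(d/10) = 11.48 − 4.424 = 7.056

M ≈ 7.06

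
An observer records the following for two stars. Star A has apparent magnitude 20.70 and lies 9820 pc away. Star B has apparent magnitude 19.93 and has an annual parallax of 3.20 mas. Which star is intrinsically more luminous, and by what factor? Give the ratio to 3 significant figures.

Star A: M = m − 5 log₁₀ d + 5 = 20.70 − 5·3.9921 + 5 = 5.739
Star B: p = 3.20 mas = 3.20×10^-3″ → d = 1/p = 312.5 pc
Star B: M = m − 5 log₁₀ d + 5 = 19.93 − 5·2.4949 + 5 = 12.456
ΔM = M_A − M_B = 5.739 − (12.456) = -6.716; smaller M is more luminous → Star A.
L ratio = 10^(0.4 |ΔM|) = 10^2.687 = 485.9

Star A is more luminous, by a factor of 486.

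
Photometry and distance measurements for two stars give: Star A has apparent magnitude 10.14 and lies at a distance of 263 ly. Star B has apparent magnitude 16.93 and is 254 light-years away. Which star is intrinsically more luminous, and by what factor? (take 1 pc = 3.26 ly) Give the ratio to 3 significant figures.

Star A: d = 263 ly / 3.26 = 80.67 pc
Star A: M = m − 5 log₁₀ d + 5 = 10.14 − 5·1.9067 + 5 = 5.606
Star B: d = 254 ly / 3.26 = 77.91 pc
Star B: M = m − 5 log₁₀ d + 5 = 16.93 − 5·1.8916 + 5 = 12.472
ΔM = M_A − M_B = 5.606 − (12.472) = -6.866; smaller M is more luminous → Star A.
L ratio = 10^(0.4 |ΔM|) = 10^2.746 = 557.5

Star A is more luminous, by a factor of 557.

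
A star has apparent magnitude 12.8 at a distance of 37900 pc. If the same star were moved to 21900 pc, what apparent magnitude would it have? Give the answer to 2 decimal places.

m ≈ 11.61

Flux ∝ 1/d², so Δm = 5 log₁₀(d₂/d₁) = 5 log₁₀(21900/37900) = -1.191
m₂ = m₁ + Δm = 12.8 + (-1.191) = 11.609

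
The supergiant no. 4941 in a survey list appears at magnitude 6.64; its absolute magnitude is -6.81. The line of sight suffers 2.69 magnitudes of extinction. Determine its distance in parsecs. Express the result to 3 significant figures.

d ≈ 1420 pc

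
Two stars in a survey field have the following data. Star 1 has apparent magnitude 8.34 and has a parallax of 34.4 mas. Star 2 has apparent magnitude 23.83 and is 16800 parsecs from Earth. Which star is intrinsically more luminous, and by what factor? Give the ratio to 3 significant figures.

Star 1 is more luminous, by a factor of 4.70.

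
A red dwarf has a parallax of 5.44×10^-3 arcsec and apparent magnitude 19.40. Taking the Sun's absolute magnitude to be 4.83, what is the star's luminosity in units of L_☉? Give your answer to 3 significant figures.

L/L_☉ ≈ 5.02×10^-4

d = 1/p = 1/5.44×10^-3″ = 183.8 pc
M = m − 5 log₁₀ d + 5 = 19.40 − 5·2.2644 + 5 = 13.078
M − M_☉ = 13.078 − 4.83 = 8.248
L/L_☉ = 10^(−0.4 × 8.248) = 5.021×10^-4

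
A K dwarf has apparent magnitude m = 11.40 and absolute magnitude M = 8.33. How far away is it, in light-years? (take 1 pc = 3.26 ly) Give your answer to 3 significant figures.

μ = m − M = 3.070
m − M = 5 log₁₀ d − 5
log₁₀ d = (m − M)/5 + 1 = 1.6140
d = 10^1.6140 = 41.11 pc
= 134.0 ly

d ≈ 134 ly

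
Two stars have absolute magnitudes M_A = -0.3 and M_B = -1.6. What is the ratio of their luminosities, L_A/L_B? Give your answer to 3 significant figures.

L_A/L_B ≈ 0.302

ΔM = M_A − M_B = 1.3
L_A/L_B = 10^(−0.4 ΔM) = 10^-0.520 = 0.3020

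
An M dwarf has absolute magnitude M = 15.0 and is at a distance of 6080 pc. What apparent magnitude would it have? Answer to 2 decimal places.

m ≈ 28.92

m = M + 5 log₁₀ d − 5 = 15.0 + 5·3.7839 − 5 = 28.920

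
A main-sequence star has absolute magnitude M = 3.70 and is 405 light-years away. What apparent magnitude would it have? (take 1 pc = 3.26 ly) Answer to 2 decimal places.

d = 405 ly / 3.26 = 124.2 pc
m = M + 5 log₁₀ d − 5 = 3.70 + 5·2.0942 − 5 = 9.171

m ≈ 9.17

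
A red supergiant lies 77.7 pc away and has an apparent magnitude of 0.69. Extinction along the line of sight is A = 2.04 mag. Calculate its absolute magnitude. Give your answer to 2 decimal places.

M ≈ -5.80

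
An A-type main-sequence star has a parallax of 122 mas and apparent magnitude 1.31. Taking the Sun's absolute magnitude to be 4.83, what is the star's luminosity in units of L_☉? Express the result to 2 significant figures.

d = 1/p = 1000/122 mas = 8.197 pc
M = m − 5 log₁₀ d + 5 = 1.31 − 5·0.9136 + 5 = 1.742
M − M_☉ = 1.742 − 4.83 = -3.088
L/L_☉ = 10^(−0.4 × -3.088) = 17.19

L/L_☉ ≈ 17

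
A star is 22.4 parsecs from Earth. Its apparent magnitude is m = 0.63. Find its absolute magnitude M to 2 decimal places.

M ≈ -1.12

5 log₁₀(d/10 pc) = 5 log₁₀(22.40) − 5 = 1.751
M = m − 5 log₁₀(d/10) = 0.63 − 1.751 = -1.121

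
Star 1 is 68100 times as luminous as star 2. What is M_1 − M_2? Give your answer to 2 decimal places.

M_1 − M_2 ≈ -12.08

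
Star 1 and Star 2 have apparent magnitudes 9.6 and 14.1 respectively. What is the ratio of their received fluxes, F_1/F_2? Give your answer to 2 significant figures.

F_1/F_2 ≈ 63

Δm = 9.6 − (14.1) = -4.5
Flux ratio = 10^(−0.4 Δm) = 10^(−0.4 × -4.5) = 10^1.800 = 63.10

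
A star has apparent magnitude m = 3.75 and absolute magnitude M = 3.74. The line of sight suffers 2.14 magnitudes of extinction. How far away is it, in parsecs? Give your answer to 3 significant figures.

m − M = 5 log₁₀(d/10 pc) + A  ⇒  3.75 − (3.74) − 2.14 = 5 log₁₀(d/10)
-2.130 = 5 log₁₀(d/10)
log₁₀ d = (m − M − A)/5 + 1 = 0.5740
d = 10^0.5740 = 3.750 pc

d ≈ 3.75 pc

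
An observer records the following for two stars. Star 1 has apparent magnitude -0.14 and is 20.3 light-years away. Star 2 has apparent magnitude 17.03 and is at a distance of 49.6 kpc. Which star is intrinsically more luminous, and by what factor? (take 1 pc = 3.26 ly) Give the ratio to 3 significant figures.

Star 1: d = 20.3 ly / 3.26 = 6.227 pc
Star 1: M = m − 5 log₁₀ d + 5 = -0.14 − 5·0.7943 + 5 = 0.889
Star 2: d = 49.6 kpc = 49600 pc
Star 2: M = m − 5 log₁₀ d + 5 = 17.03 − 5·4.6955 + 5 = -1.447
ΔM = M_1 − M_2 = 0.889 − (-1.447) = 2.336; smaller M is more luminous → Star 2.
L ratio = 10^(0.4 |ΔM|) = 10^0.934 = 8.598

Star 2 is more luminous, by a factor of 8.60.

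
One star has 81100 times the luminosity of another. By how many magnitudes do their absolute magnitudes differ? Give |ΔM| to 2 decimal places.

|ΔM| ≈ 12.27

Pogson: ΔM = −2.5 log₁₀(ratio) = −2.5 log₁₀(81100) = −2.5 × 4.9090 = -12.273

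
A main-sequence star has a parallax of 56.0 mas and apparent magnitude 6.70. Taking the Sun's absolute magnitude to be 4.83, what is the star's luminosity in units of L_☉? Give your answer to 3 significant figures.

d = 1/p = 1000/56.0 mas = 17.86 pc
M = m − 5 log₁₀ d + 5 = 6.70 − 5·1.2518 + 5 = 5.441
M − M_☉ = 5.441 − 4.83 = 0.611
L/L_☉ = 10^(−0.4 × 0.611) = 0.5697

L/L_☉ ≈ 0.570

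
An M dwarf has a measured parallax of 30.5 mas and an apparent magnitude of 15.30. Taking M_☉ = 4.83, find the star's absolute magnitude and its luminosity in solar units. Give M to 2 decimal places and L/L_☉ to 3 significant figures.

M ≈ 12.72; L/L_☉ ≈ 6.97×10^-4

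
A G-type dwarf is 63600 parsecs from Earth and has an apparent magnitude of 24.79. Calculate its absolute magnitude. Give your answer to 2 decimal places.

M ≈ 5.77

5 log₁₀(d/10 pc) = 5 log₁₀(63600) − 5 = 19.017
M = m − 5 log₁₀(d/10) = 24.79 − 19.017 = 5.773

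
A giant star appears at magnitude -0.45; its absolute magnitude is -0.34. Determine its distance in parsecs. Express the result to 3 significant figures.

d ≈ 9.51 pc

μ = m − M = -0.110
m − M = 5 log₁₀ d − 5
log₁₀ d = (m − M)/5 + 1 = 0.9780
d = 10^0.9780 = 9.506 pc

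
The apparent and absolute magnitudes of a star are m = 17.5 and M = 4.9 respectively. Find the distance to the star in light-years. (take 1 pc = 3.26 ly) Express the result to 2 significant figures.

Distance modulus: m − M = 17.5 − (4.9) = 12.600
m − M = 5 log₁₀ d − 5
log₁₀ d = (m − M)/5 + 1 = 3.5200
d = 10^3.5200 = 3311 pc
= 10790 ly

d ≈ 11000 ly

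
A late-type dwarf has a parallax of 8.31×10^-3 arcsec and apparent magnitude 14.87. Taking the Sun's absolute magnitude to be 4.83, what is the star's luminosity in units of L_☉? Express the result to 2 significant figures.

d = 1/p = 1/8.31×10^-3″ = 120.3 pc
M = m − 5 log₁₀ d + 5 = 14.87 − 5·2.0804 + 5 = 9.468
M − M_☉ = 9.468 − 4.83 = 4.638
L/L_☉ = 10^(−0.4 × 4.638) = 0.01396

L/L_☉ ≈ 0.014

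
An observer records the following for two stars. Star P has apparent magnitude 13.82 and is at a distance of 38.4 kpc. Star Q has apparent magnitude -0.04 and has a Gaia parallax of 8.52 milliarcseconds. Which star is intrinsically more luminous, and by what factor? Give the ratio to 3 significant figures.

Star Q is more luminous, by a factor of 3.27.

Star P: d = 38.4 kpc = 38400 pc
Star P: M = m − 5 log₁₀ d + 5 = 13.82 − 5·4.5843 + 5 = -4.102
Star Q: p = 8.52 mas = 8.52×10^-3″ → d = 1/p = 117.4 pc
Star Q: M = m − 5 log₁₀ d + 5 = -0.04 − 5·2.0696 + 5 = -5.388
ΔM = M_P − M_Q = -4.102 − (-5.388) = 1.286; smaller M is more luminous → Star Q.
L ratio = 10^(0.4 |ΔM|) = 10^0.514 = 3.269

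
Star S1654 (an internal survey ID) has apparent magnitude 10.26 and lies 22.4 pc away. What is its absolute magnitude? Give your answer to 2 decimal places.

M ≈ 8.51

5 log₁₀(d/10 pc) = 5 log₁₀(22.40) − 5 = 1.751
M = m − 5 log₁₀(d/10) = 10.26 − 1.751 = 8.509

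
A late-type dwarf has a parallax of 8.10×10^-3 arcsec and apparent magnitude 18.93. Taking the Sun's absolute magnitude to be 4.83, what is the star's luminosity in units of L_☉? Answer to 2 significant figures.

L/L_☉ ≈ 3.5×10^-4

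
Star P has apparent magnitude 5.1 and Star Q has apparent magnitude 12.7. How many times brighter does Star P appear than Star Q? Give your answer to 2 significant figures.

1100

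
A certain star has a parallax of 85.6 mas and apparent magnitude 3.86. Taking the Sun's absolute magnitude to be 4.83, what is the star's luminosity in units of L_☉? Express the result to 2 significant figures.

L/L_☉ ≈ 3.3

d = 1/p = 1000/85.6 mas = 11.68 pc
M = m − 5 log₁₀ d + 5 = 3.86 − 5·1.0675 + 5 = 3.522
M − M_☉ = 3.522 − 4.83 = -1.308
L/L_☉ = 10^(−0.4 × -1.308) = 3.335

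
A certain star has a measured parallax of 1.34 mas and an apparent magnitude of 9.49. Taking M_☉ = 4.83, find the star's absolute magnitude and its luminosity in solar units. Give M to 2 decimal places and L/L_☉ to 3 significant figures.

M ≈ 0.13; L/L_☉ ≈ 76.2

d = 1/p = 1000/1.34 mas = 746.3 pc
M = m − 5 log₁₀ d + 5 = 9.49 − 5·2.8729 + 5 = 0.126
M − M_☉ = 0.126 − 4.83 = -4.704
L/L_☉ = 10^(−0.4 × -4.704) = 76.17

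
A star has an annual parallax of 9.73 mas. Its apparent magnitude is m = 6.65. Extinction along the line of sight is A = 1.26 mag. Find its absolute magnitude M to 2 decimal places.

M ≈ 0.33

p = 9.73 mas = 9.73×10^-3″ → d = 1/p = 102.8 pc
5 log₁₀(d/10 pc) = 5 log₁₀(102.8) − 5 = 5.059
M = m − 5 log₁₀(d/10) − A = 6.65 − 5.059 − 1.26 = 0.331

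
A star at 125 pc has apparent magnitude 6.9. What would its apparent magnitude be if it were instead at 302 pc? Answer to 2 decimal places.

Flux ∝ 1/d², so Δm = 5 log₁₀(d₂/d₁) = 5 log₁₀(302/125) = 1.915
m₂ = m₁ + Δm = 6.9 + (1.915) = 8.815

m ≈ 8.82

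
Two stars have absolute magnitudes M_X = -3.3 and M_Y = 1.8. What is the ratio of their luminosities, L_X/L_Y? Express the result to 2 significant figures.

L_X/L_Y ≈ 110

ΔM = M_X − M_Y = -5.1
L_X/L_Y = 10^(−0.4 ΔM) = 10^2.040 = 109.6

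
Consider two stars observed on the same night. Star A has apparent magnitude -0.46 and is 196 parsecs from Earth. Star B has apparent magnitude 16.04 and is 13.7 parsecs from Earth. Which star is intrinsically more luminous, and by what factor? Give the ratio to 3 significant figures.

Star A: M = m − 5 log₁₀ d + 5 = -0.46 − 5·2.2923 + 5 = -6.921
Star B: M = m − 5 log₁₀ d + 5 = 16.04 − 5·1.1367 + 5 = 15.356
ΔM = M_A − M_B = -6.921 − (15.356) = -22.278; smaller M is more luminous → Star A.
L ratio = 10^(0.4 |ΔM|) = 10^8.911 = 8.148×10^8

Star A is more luminous, by a factor of 8.15×10^8.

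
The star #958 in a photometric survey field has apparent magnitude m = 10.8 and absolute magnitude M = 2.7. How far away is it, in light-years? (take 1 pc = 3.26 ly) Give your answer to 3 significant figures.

d ≈ 1360 ly

Distance modulus: m − M = 10.8 − (2.7) = 8.100
m − M = 5 log₁₀ d − 5
log₁₀ d = (m − M)/5 + 1 = 2.6200
d = 10^2.6200 = 416.9 pc
= 1359 ly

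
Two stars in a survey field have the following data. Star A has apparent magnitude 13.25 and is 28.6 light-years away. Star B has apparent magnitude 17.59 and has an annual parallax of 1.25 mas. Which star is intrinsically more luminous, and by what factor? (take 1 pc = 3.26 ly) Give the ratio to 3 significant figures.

Star B is more luminous, by a factor of 153.

Star A: d = 28.6 ly / 3.26 = 8.773 pc
Star A: M = m − 5 log₁₀ d + 5 = 13.25 − 5·0.9431 + 5 = 13.534
Star B: p = 1.25 mas = 1.25×10^-3″ → d = 1/p = 800.0 pc
Star B: M = m − 5 log₁₀ d + 5 = 17.59 − 5·2.9031 + 5 = 8.075
ΔM = M_A − M_B = 13.534 − (8.075) = 5.460; smaller M is more luminous → Star B.
L ratio = 10^(0.4 |ΔM|) = 10^2.184 = 152.7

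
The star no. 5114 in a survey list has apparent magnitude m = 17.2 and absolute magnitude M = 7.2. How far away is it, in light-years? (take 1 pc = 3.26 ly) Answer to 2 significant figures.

Distance modulus: m − M = 17.2 − (7.2) = 10.000
m − M = 5 log₁₀ d − 5
log₁₀ d = (m − M)/5 + 1 = 3.0000
d = 10^3.0000 = 1000 pc
= 3260 ly

d ≈ 3300 ly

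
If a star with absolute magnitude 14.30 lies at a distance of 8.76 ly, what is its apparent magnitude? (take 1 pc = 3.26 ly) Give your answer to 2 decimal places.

m ≈ 11.45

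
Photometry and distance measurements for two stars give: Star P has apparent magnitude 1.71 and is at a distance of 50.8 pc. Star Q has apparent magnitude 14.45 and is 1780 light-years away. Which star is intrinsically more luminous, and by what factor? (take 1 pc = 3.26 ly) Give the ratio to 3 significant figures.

Star P is more luminous, by a factor of 1080.

Star P: M = m − 5 log₁₀ d + 5 = 1.71 − 5·1.7059 + 5 = -1.819
Star Q: d = 1780 ly / 3.26 = 546.0 pc
Star Q: M = m − 5 log₁₀ d + 5 = 14.45 − 5·2.7372 + 5 = 5.764
ΔM = M_P − M_Q = -1.819 − (5.764) = -7.583; smaller M is more luminous → Star P.
L ratio = 10^(0.4 |ΔM|) = 10^3.033 = 1080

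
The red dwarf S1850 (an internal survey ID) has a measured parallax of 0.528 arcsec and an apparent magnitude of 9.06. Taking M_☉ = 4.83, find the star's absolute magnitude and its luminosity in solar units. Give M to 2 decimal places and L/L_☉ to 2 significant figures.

M ≈ 12.67; L/L_☉ ≈ 7.3×10^-4

d = 1/p = 1/0.528″ = 1.894 pc
M = m − 5 log₁₀ d + 5 = 9.06 − 5·0.2774 + 5 = 12.673
M − M_☉ = 12.673 − 4.83 = 7.843
L/L_☉ = 10^(−0.4 × 7.843) = 7.290×10^-4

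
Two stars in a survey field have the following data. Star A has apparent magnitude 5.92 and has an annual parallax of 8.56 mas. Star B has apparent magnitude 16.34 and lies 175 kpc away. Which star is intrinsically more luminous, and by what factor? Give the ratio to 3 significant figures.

Star A: p = 8.56 mas = 8.56×10^-3″ → d = 1/p = 116.8 pc
Star A: M = m − 5 log₁₀ d + 5 = 5.92 − 5·2.0675 + 5 = 0.582
Star B: d = 175 kpc = 175000 pc
Star B: M = m − 5 log₁₀ d + 5 = 16.34 − 5·5.2430 + 5 = -4.875
ΔM = M_A − M_B = 0.582 − (-4.875) = 5.458; smaller M is more luminous → Star B.
L ratio = 10^(0.4 |ΔM|) = 10^2.183 = 152.4

Star B is more luminous, by a factor of 152.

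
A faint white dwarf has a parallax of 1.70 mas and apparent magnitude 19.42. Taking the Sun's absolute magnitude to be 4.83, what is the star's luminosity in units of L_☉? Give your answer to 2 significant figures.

d = 1/p = 1000/1.70 mas = 588.2 pc
M = m − 5 log₁₀ d + 5 = 19.42 − 5·2.7696 + 5 = 10.572
M − M_☉ = 10.572 − 4.83 = 5.742
L/L_☉ = 10^(−0.4 × 5.742) = 5.048×10^-3

L/L_☉ ≈ 5.0×10^-3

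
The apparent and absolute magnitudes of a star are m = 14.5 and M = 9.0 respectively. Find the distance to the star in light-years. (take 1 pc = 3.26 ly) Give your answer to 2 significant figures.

d ≈ 410 ly

Distance modulus: m − M = 14.5 − (9.0) = 5.500
m − M = 5 log₁₀ d − 5
log₁₀ d = (m − M)/5 + 1 = 2.1000
d = 10^2.1000 = 125.9 pc
= 410.4 ly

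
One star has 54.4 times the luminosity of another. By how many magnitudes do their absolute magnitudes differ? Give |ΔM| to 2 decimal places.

|ΔM| ≈ 4.34

Pogson: ΔM = −2.5 log₁₀(ratio) = −2.5 log₁₀(54.4) = −2.5 × 1.7356 = -4.339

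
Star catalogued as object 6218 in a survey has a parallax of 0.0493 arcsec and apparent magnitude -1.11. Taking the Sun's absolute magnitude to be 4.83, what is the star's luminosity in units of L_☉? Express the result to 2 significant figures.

L/L_☉ ≈ 980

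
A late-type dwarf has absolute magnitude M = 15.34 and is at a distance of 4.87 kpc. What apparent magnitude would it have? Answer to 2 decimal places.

d = 4.87 kpc = 4870 pc
m = M + 5 log₁₀ d − 5 = 15.34 + 5·3.6875 − 5 = 28.778

m ≈ 28.78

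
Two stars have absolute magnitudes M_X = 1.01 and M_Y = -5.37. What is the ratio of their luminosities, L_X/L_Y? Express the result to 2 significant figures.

ΔM = M_X − M_Y = 6.38
L_X/L_Y = 10^(−0.4 ΔM) = 10^-2.552 = 2.805×10^-3

L_X/L_Y ≈ 2.8×10^-3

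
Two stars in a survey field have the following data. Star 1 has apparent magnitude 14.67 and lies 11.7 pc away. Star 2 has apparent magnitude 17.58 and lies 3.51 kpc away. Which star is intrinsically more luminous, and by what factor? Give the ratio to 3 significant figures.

Star 2 is more luminous, by a factor of 6170.

Star 1: M = m − 5 log₁₀ d + 5 = 14.67 − 5·1.0682 + 5 = 14.329
Star 2: d = 3.51 kpc = 3510 pc
Star 2: M = m − 5 log₁₀ d + 5 = 17.58 − 5·3.5453 + 5 = 4.853
ΔM = M_1 − M_2 = 14.329 − (4.853) = 9.476; smaller M is more luminous → Star 2.
L ratio = 10^(0.4 |ΔM|) = 10^3.790 = 6169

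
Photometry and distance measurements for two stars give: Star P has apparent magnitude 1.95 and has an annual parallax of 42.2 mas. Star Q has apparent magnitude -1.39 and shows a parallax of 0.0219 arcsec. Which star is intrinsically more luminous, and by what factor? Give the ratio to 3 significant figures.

Star P: p = 42.2 mas = 0.0422″ → d = 1/p = 23.70 pc
Star P: M = m − 5 log₁₀ d + 5 = 1.95 − 5·1.3747 + 5 = 0.077
Star Q: d = 1/p = 1/0.0219″ = 45.66 pc
Star Q: M = m − 5 log₁₀ d + 5 = -1.39 − 5·1.6596 + 5 = -4.688
ΔM = M_P − M_Q = 0.077 − (-4.688) = 4.764; smaller M is more luminous → Star Q.
L ratio = 10^(0.4 |ΔM|) = 10^1.906 = 80.49

Star Q is more luminous, by a factor of 80.5.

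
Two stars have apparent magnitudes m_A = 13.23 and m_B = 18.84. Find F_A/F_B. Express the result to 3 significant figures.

Δm = 13.23 − (18.84) = -5.61
Flux ratio = 10^(−0.4 Δm) = 10^(−0.4 × -5.61) = 10^2.244 = 175.4

F_A/F_B ≈ 175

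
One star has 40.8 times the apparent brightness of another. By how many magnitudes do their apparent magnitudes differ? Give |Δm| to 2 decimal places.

Pogson: Δm = −2.5 log₁₀(ratio) = −2.5 log₁₀(40.8) = −2.5 × 1.6107 = -4.027

|Δm| ≈ 4.03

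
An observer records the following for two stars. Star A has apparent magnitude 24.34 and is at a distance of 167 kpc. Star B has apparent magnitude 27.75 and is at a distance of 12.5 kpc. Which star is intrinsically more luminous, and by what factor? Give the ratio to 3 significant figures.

Star A: d = 167 kpc = 167000 pc
Star A: M = m − 5 log₁₀ d + 5 = 24.34 − 5·5.2227 + 5 = 3.226
Star B: d = 12.5 kpc = 12500 pc
Star B: M = m − 5 log₁₀ d + 5 = 27.75 − 5·4.0969 + 5 = 12.265
ΔM = M_A − M_B = 3.226 − (12.265) = -9.039; smaller M is more luminous → Star A.
L ratio = 10^(0.4 |ΔM|) = 10^3.616 = 4127

Star A is more luminous, by a factor of 4130.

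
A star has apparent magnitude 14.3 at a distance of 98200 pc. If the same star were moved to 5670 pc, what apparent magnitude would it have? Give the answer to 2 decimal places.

Flux ∝ 1/d², so Δm = 5 log₁₀(d₂/d₁) = 5 log₁₀(5670/98200) = -6.193
m₂ = m₁ + Δm = 14.3 + (-6.193) = 8.107

m ≈ 8.11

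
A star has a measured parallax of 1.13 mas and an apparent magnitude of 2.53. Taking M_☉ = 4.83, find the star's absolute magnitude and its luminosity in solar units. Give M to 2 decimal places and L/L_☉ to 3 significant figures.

M ≈ -7.20; L/L_☉ ≈ 65100

d = 1/p = 1000/1.13 mas = 885.0 pc
M = m − 5 log₁₀ d + 5 = 2.53 − 5·2.9469 + 5 = -7.205
M − M_☉ = -7.205 − 4.83 = -12.035
L/L_☉ = 10^(−0.4 × -12.035) = 65140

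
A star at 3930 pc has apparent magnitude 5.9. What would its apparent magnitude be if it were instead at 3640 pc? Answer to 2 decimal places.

m ≈ 5.73

Flux ∝ 1/d², so Δm = 5 log₁₀(d₂/d₁) = 5 log₁₀(3640/3930) = -0.166
m₂ = m₁ + Δm = 5.9 + (-0.166) = 5.734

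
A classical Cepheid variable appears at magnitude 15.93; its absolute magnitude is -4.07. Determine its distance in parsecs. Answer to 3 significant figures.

Distance modulus: m − M = 15.93 − (-4.07) = 20.000
m − M = 5 log₁₀ d − 5
log₁₀ d = (m − M)/5 + 1 = 5.0000
d = 10^5.0000 = 100000 pc

d ≈ 100000 pc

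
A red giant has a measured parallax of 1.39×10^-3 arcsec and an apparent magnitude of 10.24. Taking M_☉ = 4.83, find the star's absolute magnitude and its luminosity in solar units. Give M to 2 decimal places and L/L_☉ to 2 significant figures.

d = 1/p = 1/1.39×10^-3″ = 719.4 pc
M = m − 5 log₁₀ d + 5 = 10.24 − 5·2.8570 + 5 = 0.955
M − M_☉ = 0.955 − 4.83 = -3.875
L/L_☉ = 10^(−0.4 × -3.875) = 35.48

M ≈ 0.96; L/L_☉ ≈ 35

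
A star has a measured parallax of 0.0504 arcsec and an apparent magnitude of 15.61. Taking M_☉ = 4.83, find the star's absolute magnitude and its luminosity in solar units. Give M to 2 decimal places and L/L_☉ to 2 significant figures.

d = 1/p = 1/0.0504″ = 19.84 pc
M = m − 5 log₁₀ d + 5 = 15.61 − 5·1.2976 + 5 = 14.122
M − M_☉ = 14.122 − 4.83 = 9.292
L/L_☉ = 10^(−0.4 × 9.292) = 1.919×10^-4

M ≈ 14.12; L/L_☉ ≈ 1.9×10^-4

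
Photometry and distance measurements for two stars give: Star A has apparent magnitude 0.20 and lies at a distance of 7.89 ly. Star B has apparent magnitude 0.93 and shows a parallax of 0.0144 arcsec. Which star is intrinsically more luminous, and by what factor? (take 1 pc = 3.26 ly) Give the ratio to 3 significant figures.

Star B is more luminous, by a factor of 420.

Star A: d = 7.89 ly / 3.26 = 2.420 pc
Star A: M = m − 5 log₁₀ d + 5 = 0.20 − 5·0.3839 + 5 = 3.281
Star B: d = 1/p = 1/0.0144″ = 69.44 pc
Star B: M = m − 5 log₁₀ d + 5 = 0.93 − 5·1.8416 + 5 = -3.278
ΔM = M_A − M_B = 3.281 − (-3.278) = 6.559; smaller M is more luminous → Star B.
L ratio = 10^(0.4 |ΔM|) = 10^2.624 = 420.3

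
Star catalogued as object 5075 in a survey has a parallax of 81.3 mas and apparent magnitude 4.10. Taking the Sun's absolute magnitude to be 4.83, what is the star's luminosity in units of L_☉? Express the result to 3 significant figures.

L/L_☉ ≈ 2.96

d = 1/p = 1000/81.3 mas = 12.30 pc
M = m − 5 log₁₀ d + 5 = 4.10 − 5·1.0899 + 5 = 3.650
M − M_☉ = 3.650 − 4.83 = -1.180
L/L_☉ = 10^(−0.4 × -1.180) = 2.964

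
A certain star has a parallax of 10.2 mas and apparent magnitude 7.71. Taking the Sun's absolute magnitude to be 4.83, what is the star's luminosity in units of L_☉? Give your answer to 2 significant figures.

d = 1/p = 1000/10.2 mas = 98.04 pc
M = m − 5 log₁₀ d + 5 = 7.71 − 5·1.9914 + 5 = 2.753
M − M_☉ = 2.753 − 4.83 = -2.077
L/L_☉ = 10^(−0.4 × -2.077) = 6.773

L/L_☉ ≈ 6.8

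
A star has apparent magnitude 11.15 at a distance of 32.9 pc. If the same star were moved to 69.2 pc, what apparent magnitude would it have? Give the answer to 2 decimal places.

m ≈ 12.76

Flux ∝ 1/d², so Δm = 5 log₁₀(d₂/d₁) = 5 log₁₀(69.2/32.9) = 1.615
m₂ = m₁ + Δm = 11.15 + (1.615) = 12.765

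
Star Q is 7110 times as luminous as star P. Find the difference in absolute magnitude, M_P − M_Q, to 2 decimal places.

M_P − M_Q ≈ 9.63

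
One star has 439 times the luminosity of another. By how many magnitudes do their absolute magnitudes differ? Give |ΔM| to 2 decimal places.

Pogson: ΔM = −2.5 log₁₀(ratio) = −2.5 log₁₀(439) = −2.5 × 2.6425 = -6.606

|ΔM| ≈ 6.61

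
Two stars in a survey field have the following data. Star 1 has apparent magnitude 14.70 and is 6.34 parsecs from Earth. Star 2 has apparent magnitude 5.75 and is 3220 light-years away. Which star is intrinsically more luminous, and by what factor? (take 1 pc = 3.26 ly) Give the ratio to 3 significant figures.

Star 2 is more luminous, by a factor of 9.23×10^7.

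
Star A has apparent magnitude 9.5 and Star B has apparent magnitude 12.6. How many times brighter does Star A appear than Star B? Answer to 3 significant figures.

17.4

Δm = 9.5 − (12.6) = -3.1
Flux ratio = 10^(−0.4 Δm) = 10^(−0.4 × -3.1) = 10^1.240 = 17.38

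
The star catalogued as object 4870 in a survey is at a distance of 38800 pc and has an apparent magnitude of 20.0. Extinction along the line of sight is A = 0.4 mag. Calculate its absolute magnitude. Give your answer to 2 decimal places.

M ≈ 1.66

5 log₁₀(d/10 pc) = 5 log₁₀(38800) − 5 = 17.944
M = m − 5 log₁₀(d/10) − A = 20.0 − 17.944 − 0.4 = 1.656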